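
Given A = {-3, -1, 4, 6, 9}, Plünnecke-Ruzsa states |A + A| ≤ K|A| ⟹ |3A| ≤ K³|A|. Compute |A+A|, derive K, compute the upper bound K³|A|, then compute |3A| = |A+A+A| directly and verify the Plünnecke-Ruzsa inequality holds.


|A| = 5.
Step 1: Compute A + A by enumerating all 25 pairs.
A + A = {-6, -4, -2, 1, 3, 5, 6, 8, 10, 12, 13, 15, 18}, so |A + A| = 13.
Step 2: Doubling constant K = |A + A|/|A| = 13/5 = 13/5 ≈ 2.6000.
Step 3: Plünnecke-Ruzsa gives |3A| ≤ K³·|A| = (2.6000)³ · 5 ≈ 87.8800.
Step 4: Compute 3A = A + A + A directly by enumerating all triples (a,b,c) ∈ A³; |3A| = 25.
Step 5: Check 25 ≤ 87.8800? Yes ✓.

K = 13/5, Plünnecke-Ruzsa bound K³|A| ≈ 87.8800, |3A| = 25, inequality holds.


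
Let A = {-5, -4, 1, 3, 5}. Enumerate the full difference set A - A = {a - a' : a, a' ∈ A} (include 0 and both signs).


A - A = {a - a' : a, a' ∈ A}.
Compute a - a' for each ordered pair (a, a'):
a = -5: -5--5=0, -5--4=-1, -5-1=-6, -5-3=-8, -5-5=-10
a = -4: -4--5=1, -4--4=0, -4-1=-5, -4-3=-7, -4-5=-9
a = 1: 1--5=6, 1--4=5, 1-1=0, 1-3=-2, 1-5=-4
a = 3: 3--5=8, 3--4=7, 3-1=2, 3-3=0, 3-5=-2
a = 5: 5--5=10, 5--4=9, 5-1=4, 5-3=2, 5-5=0
Collecting distinct values (and noting 0 appears from a-a):
A - A = {-10, -9, -8, -7, -6, -5, -4, -2, -1, 0, 1, 2, 4, 5, 6, 7, 8, 9, 10}
|A - A| = 19

A - A = {-10, -9, -8, -7, -6, -5, -4, -2, -1, 0, 1, 2, 4, 5, 6, 7, 8, 9, 10}


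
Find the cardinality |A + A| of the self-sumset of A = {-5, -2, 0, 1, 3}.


A + A = {a + a' : a, a' ∈ A}; |A| = 5.
General bounds: 2|A| - 1 ≤ |A + A| ≤ |A|(|A|+1)/2, i.e. 9 ≤ |A + A| ≤ 15.
Lower bound 2|A|-1 is attained iff A is an arithmetic progression.
Enumerate sums a + a' for a ≤ a' (symmetric, so this suffices):
a = -5: -5+-5=-10, -5+-2=-7, -5+0=-5, -5+1=-4, -5+3=-2
a = -2: -2+-2=-4, -2+0=-2, -2+1=-1, -2+3=1
a = 0: 0+0=0, 0+1=1, 0+3=3
a = 1: 1+1=2, 1+3=4
a = 3: 3+3=6
Distinct sums: {-10, -7, -5, -4, -2, -1, 0, 1, 2, 3, 4, 6}
|A + A| = 12

|A + A| = 12


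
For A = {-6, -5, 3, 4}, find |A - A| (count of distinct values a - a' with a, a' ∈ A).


A - A = {a - a' : a, a' ∈ A}; |A| = 4.
Bounds: 2|A|-1 ≤ |A - A| ≤ |A|² - |A| + 1, i.e. 7 ≤ |A - A| ≤ 13.
Note: 0 ∈ A - A always (from a - a). The set is symmetric: if d ∈ A - A then -d ∈ A - A.
Enumerate nonzero differences d = a - a' with a > a' (then include -d):
Positive differences: {1, 8, 9, 10}
Full difference set: {0} ∪ (positive diffs) ∪ (negative diffs).
|A - A| = 1 + 2·4 = 9 (matches direct enumeration: 9).

|A - A| = 9


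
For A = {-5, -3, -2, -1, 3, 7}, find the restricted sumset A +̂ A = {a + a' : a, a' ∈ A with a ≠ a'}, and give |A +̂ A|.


Restricted sumset: A +̂ A = {a + a' : a ∈ A, a' ∈ A, a ≠ a'}.
Equivalently, take A + A and drop any sum 2a that is achievable ONLY as a + a for a ∈ A (i.e. sums representable only with equal summands).
Enumerate pairs (a, a') with a < a' (symmetric, so each unordered pair gives one sum; this covers all a ≠ a'):
  -5 + -3 = -8
  -5 + -2 = -7
  -5 + -1 = -6
  -5 + 3 = -2
  -5 + 7 = 2
  -3 + -2 = -5
  -3 + -1 = -4
  -3 + 3 = 0
  -3 + 7 = 4
  -2 + -1 = -3
  -2 + 3 = 1
  -2 + 7 = 5
  -1 + 3 = 2
  -1 + 7 = 6
  3 + 7 = 10
Collected distinct sums: {-8, -7, -6, -5, -4, -3, -2, 0, 1, 2, 4, 5, 6, 10}
|A +̂ A| = 14
(Reference bound: |A +̂ A| ≥ 2|A| - 3 for |A| ≥ 2, with |A| = 6 giving ≥ 9.)

|A +̂ A| = 14


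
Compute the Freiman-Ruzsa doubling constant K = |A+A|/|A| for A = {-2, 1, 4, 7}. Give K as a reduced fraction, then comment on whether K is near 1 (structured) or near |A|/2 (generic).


|A| = 4.
Compute A + A by enumerating all 16 pairs.
A + A = {-4, -1, 2, 5, 8, 11, 14}, so |A + A| = 7.
K = |A + A| / |A| = 7/4 (already in lowest terms) ≈ 1.7500.
Reference: AP of size 4 gives K = 7/4 ≈ 1.7500; a fully generic set of size 4 gives K ≈ 2.5000.

|A| = 4, |A + A| = 7, K = 7/4.


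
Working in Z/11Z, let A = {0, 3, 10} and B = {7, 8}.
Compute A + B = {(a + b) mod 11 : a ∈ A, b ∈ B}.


Work in Z/11Z: reduce every sum a + b modulo 11.
Enumerate all 6 pairs:
a = 0: 0+7=7, 0+8=8
a = 3: 3+7=10, 3+8=0
a = 10: 10+7=6, 10+8=7
Distinct residues collected: {0, 6, 7, 8, 10}
|A + B| = 5 (out of 11 total residues).

A + B = {0, 6, 7, 8, 10}


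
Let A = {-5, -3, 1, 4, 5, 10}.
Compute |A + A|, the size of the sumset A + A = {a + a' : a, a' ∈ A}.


A + A = {a + a' : a, a' ∈ A}; |A| = 6.
General bounds: 2|A| - 1 ≤ |A + A| ≤ |A|(|A|+1)/2, i.e. 11 ≤ |A + A| ≤ 21.
Lower bound 2|A|-1 is attained iff A is an arithmetic progression.
Enumerate sums a + a' for a ≤ a' (symmetric, so this suffices):
a = -5: -5+-5=-10, -5+-3=-8, -5+1=-4, -5+4=-1, -5+5=0, -5+10=5
a = -3: -3+-3=-6, -3+1=-2, -3+4=1, -3+5=2, -3+10=7
a = 1: 1+1=2, 1+4=5, 1+5=6, 1+10=11
a = 4: 4+4=8, 4+5=9, 4+10=14
a = 5: 5+5=10, 5+10=15
a = 10: 10+10=20
Distinct sums: {-10, -8, -6, -4, -2, -1, 0, 1, 2, 5, 6, 7, 8, 9, 10, 11, 14, 15, 20}
|A + A| = 19

|A + A| = 19


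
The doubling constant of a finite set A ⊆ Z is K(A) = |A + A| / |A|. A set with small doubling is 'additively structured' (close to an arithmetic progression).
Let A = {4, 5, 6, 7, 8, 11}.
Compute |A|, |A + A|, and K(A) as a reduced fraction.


|A| = 6.
Compute A + A by enumerating all 36 pairs.
A + A = {8, 9, 10, 11, 12, 13, 14, 15, 16, 17, 18, 19, 22}, so |A + A| = 13.
K = |A + A| / |A| = 13/6 (already in lowest terms) ≈ 2.1667.
Reference: AP of size 6 gives K = 11/6 ≈ 1.8333; a fully generic set of size 6 gives K ≈ 3.5000.

|A| = 6, |A + A| = 13, K = 13/6.


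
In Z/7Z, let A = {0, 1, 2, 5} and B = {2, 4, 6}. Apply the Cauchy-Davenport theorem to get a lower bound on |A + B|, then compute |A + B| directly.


Cauchy-Davenport: |A + B| ≥ min(p, |A| + |B| - 1) for A, B nonempty in Z/pZ.
|A| = 4, |B| = 3, p = 7.
CD lower bound = min(7, 4 + 3 - 1) = min(7, 6) = 6.
Compute A + B mod 7 directly:
a = 0: 0+2=2, 0+4=4, 0+6=6
a = 1: 1+2=3, 1+4=5, 1+6=0
a = 2: 2+2=4, 2+4=6, 2+6=1
a = 5: 5+2=0, 5+4=2, 5+6=4
A + B = {0, 1, 2, 3, 4, 5, 6}, so |A + B| = 7.
Verify: 7 ≥ 6? Yes ✓.

CD lower bound = 6, actual |A + B| = 7.


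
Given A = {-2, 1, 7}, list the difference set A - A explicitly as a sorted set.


A - A = {a - a' : a, a' ∈ A}.
Compute a - a' for each ordered pair (a, a'):
a = -2: -2--2=0, -2-1=-3, -2-7=-9
a = 1: 1--2=3, 1-1=0, 1-7=-6
a = 7: 7--2=9, 7-1=6, 7-7=0
Collecting distinct values (and noting 0 appears from a-a):
A - A = {-9, -6, -3, 0, 3, 6, 9}
|A - A| = 7

A - A = {-9, -6, -3, 0, 3, 6, 9}


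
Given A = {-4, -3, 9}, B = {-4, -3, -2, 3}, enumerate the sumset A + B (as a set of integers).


A + B = {a + b : a ∈ A, b ∈ B}.
Enumerate all |A|·|B| = 3·4 = 12 pairs (a, b) and collect distinct sums.
a = -4: -4+-4=-8, -4+-3=-7, -4+-2=-6, -4+3=-1
a = -3: -3+-4=-7, -3+-3=-6, -3+-2=-5, -3+3=0
a = 9: 9+-4=5, 9+-3=6, 9+-2=7, 9+3=12
Collecting distinct sums: A + B = {-8, -7, -6, -5, -1, 0, 5, 6, 7, 12}
|A + B| = 10

A + B = {-8, -7, -6, -5, -1, 0, 5, 6, 7, 12}


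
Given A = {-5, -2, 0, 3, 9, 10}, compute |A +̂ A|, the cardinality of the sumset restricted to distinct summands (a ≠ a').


Restricted sumset: A +̂ A = {a + a' : a ∈ A, a' ∈ A, a ≠ a'}.
Equivalently, take A + A and drop any sum 2a that is achievable ONLY as a + a for a ∈ A (i.e. sums representable only with equal summands).
Enumerate pairs (a, a') with a < a' (symmetric, so each unordered pair gives one sum; this covers all a ≠ a'):
  -5 + -2 = -7
  -5 + 0 = -5
  -5 + 3 = -2
  -5 + 9 = 4
  -5 + 10 = 5
  -2 + 0 = -2
  -2 + 3 = 1
  -2 + 9 = 7
  -2 + 10 = 8
  0 + 3 = 3
  0 + 9 = 9
  0 + 10 = 10
  3 + 9 = 12
  3 + 10 = 13
  9 + 10 = 19
Collected distinct sums: {-7, -5, -2, 1, 3, 4, 5, 7, 8, 9, 10, 12, 13, 19}
|A +̂ A| = 14
(Reference bound: |A +̂ A| ≥ 2|A| - 3 for |A| ≥ 2, with |A| = 6 giving ≥ 9.)

|A +̂ A| = 14


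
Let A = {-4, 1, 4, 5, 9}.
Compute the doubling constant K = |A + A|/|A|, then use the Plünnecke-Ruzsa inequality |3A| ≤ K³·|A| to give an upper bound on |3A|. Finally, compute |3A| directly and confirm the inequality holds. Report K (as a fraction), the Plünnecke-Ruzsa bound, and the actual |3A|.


|A| = 5.
Step 1: Compute A + A by enumerating all 25 pairs.
A + A = {-8, -3, 0, 1, 2, 5, 6, 8, 9, 10, 13, 14, 18}, so |A + A| = 13.
Step 2: Doubling constant K = |A + A|/|A| = 13/5 = 13/5 ≈ 2.6000.
Step 3: Plünnecke-Ruzsa gives |3A| ≤ K³·|A| = (2.6000)³ · 5 ≈ 87.8800.
Step 4: Compute 3A = A + A + A directly by enumerating all triples (a,b,c) ∈ A³; |3A| = 25.
Step 5: Check 25 ≤ 87.8800? Yes ✓.

K = 13/5, Plünnecke-Ruzsa bound K³|A| ≈ 87.8800, |3A| = 25, inequality holds.


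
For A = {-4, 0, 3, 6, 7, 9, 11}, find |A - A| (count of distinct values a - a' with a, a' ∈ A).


A - A = {a - a' : a, a' ∈ A}; |A| = 7.
Bounds: 2|A|-1 ≤ |A - A| ≤ |A|² - |A| + 1, i.e. 13 ≤ |A - A| ≤ 43.
Note: 0 ∈ A - A always (from a - a). The set is symmetric: if d ∈ A - A then -d ∈ A - A.
Enumerate nonzero differences d = a - a' with a > a' (then include -d):
Positive differences: {1, 2, 3, 4, 5, 6, 7, 8, 9, 10, 11, 13, 15}
Full difference set: {0} ∪ (positive diffs) ∪ (negative diffs).
|A - A| = 1 + 2·13 = 27 (matches direct enumeration: 27).

|A - A| = 27


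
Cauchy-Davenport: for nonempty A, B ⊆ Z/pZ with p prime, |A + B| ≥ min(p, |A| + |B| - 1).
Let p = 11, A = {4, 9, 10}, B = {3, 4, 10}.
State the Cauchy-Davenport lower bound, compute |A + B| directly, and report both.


Cauchy-Davenport: |A + B| ≥ min(p, |A| + |B| - 1) for A, B nonempty in Z/pZ.
|A| = 3, |B| = 3, p = 11.
CD lower bound = min(11, 3 + 3 - 1) = min(11, 5) = 5.
Compute A + B mod 11 directly:
a = 4: 4+3=7, 4+4=8, 4+10=3
a = 9: 9+3=1, 9+4=2, 9+10=8
a = 10: 10+3=2, 10+4=3, 10+10=9
A + B = {1, 2, 3, 7, 8, 9}, so |A + B| = 6.
Verify: 6 ≥ 5? Yes ✓.

CD lower bound = 5, actual |A + B| = 6.


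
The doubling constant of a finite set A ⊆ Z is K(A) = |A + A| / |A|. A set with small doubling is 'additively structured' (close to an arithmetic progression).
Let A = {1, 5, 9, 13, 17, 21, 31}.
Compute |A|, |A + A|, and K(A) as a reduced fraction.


|A| = 7.
Compute A + A by enumerating all 49 pairs.
A + A = {2, 6, 10, 14, 18, 22, 26, 30, 32, 34, 36, 38, 40, 42, 44, 48, 52, 62}, so |A + A| = 18.
K = |A + A| / |A| = 18/7 (already in lowest terms) ≈ 2.5714.
Reference: AP of size 7 gives K = 13/7 ≈ 1.8571; a fully generic set of size 7 gives K ≈ 4.0000.

|A| = 7, |A + A| = 18, K = 18/7.


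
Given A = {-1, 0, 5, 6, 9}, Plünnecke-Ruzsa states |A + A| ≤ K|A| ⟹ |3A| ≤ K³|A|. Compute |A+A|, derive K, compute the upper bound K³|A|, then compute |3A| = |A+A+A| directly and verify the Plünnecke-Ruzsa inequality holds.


|A| = 5.
Step 1: Compute A + A by enumerating all 25 pairs.
A + A = {-2, -1, 0, 4, 5, 6, 8, 9, 10, 11, 12, 14, 15, 18}, so |A + A| = 14.
Step 2: Doubling constant K = |A + A|/|A| = 14/5 = 14/5 ≈ 2.8000.
Step 3: Plünnecke-Ruzsa gives |3A| ≤ K³·|A| = (2.8000)³ · 5 ≈ 109.7600.
Step 4: Compute 3A = A + A + A directly by enumerating all triples (a,b,c) ∈ A³; |3A| = 26.
Step 5: Check 26 ≤ 109.7600? Yes ✓.

K = 14/5, Plünnecke-Ruzsa bound K³|A| ≈ 109.7600, |3A| = 26, inequality holds.


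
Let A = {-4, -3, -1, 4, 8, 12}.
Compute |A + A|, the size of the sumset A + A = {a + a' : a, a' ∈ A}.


A + A = {a + a' : a, a' ∈ A}; |A| = 6.
General bounds: 2|A| - 1 ≤ |A + A| ≤ |A|(|A|+1)/2, i.e. 11 ≤ |A + A| ≤ 21.
Lower bound 2|A|-1 is attained iff A is an arithmetic progression.
Enumerate sums a + a' for a ≤ a' (symmetric, so this suffices):
a = -4: -4+-4=-8, -4+-3=-7, -4+-1=-5, -4+4=0, -4+8=4, -4+12=8
a = -3: -3+-3=-6, -3+-1=-4, -3+4=1, -3+8=5, -3+12=9
a = -1: -1+-1=-2, -1+4=3, -1+8=7, -1+12=11
a = 4: 4+4=8, 4+8=12, 4+12=16
a = 8: 8+8=16, 8+12=20
a = 12: 12+12=24
Distinct sums: {-8, -7, -6, -5, -4, -2, 0, 1, 3, 4, 5, 7, 8, 9, 11, 12, 16, 20, 24}
|A + A| = 19

|A + A| = 19


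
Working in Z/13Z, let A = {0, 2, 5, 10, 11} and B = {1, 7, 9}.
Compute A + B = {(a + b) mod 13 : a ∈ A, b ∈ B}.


Work in Z/13Z: reduce every sum a + b modulo 13.
Enumerate all 15 pairs:
a = 0: 0+1=1, 0+7=7, 0+9=9
a = 2: 2+1=3, 2+7=9, 2+9=11
a = 5: 5+1=6, 5+7=12, 5+9=1
a = 10: 10+1=11, 10+7=4, 10+9=6
a = 11: 11+1=12, 11+7=5, 11+9=7
Distinct residues collected: {1, 3, 4, 5, 6, 7, 9, 11, 12}
|A + B| = 9 (out of 13 total residues).

A + B = {1, 3, 4, 5, 6, 7, 9, 11, 12}


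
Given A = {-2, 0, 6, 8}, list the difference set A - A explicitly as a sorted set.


A - A = {a - a' : a, a' ∈ A}.
Compute a - a' for each ordered pair (a, a'):
a = -2: -2--2=0, -2-0=-2, -2-6=-8, -2-8=-10
a = 0: 0--2=2, 0-0=0, 0-6=-6, 0-8=-8
a = 6: 6--2=8, 6-0=6, 6-6=0, 6-8=-2
a = 8: 8--2=10, 8-0=8, 8-6=2, 8-8=0
Collecting distinct values (and noting 0 appears from a-a):
A - A = {-10, -8, -6, -2, 0, 2, 6, 8, 10}
|A - A| = 9

A - A = {-10, -8, -6, -2, 0, 2, 6, 8, 10}


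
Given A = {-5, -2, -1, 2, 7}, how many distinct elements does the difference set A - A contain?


A - A = {a - a' : a, a' ∈ A}; |A| = 5.
Bounds: 2|A|-1 ≤ |A - A| ≤ |A|² - |A| + 1, i.e. 9 ≤ |A - A| ≤ 21.
Note: 0 ∈ A - A always (from a - a). The set is symmetric: if d ∈ A - A then -d ∈ A - A.
Enumerate nonzero differences d = a - a' with a > a' (then include -d):
Positive differences: {1, 3, 4, 5, 7, 8, 9, 12}
Full difference set: {0} ∪ (positive diffs) ∪ (negative diffs).
|A - A| = 1 + 2·8 = 17 (matches direct enumeration: 17).

|A - A| = 17


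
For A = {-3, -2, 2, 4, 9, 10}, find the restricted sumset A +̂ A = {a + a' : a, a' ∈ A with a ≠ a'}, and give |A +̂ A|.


Restricted sumset: A +̂ A = {a + a' : a ∈ A, a' ∈ A, a ≠ a'}.
Equivalently, take A + A and drop any sum 2a that is achievable ONLY as a + a for a ∈ A (i.e. sums representable only with equal summands).
Enumerate pairs (a, a') with a < a' (symmetric, so each unordered pair gives one sum; this covers all a ≠ a'):
  -3 + -2 = -5
  -3 + 2 = -1
  -3 + 4 = 1
  -3 + 9 = 6
  -3 + 10 = 7
  -2 + 2 = 0
  -2 + 4 = 2
  -2 + 9 = 7
  -2 + 10 = 8
  2 + 4 = 6
  2 + 9 = 11
  2 + 10 = 12
  4 + 9 = 13
  4 + 10 = 14
  9 + 10 = 19
Collected distinct sums: {-5, -1, 0, 1, 2, 6, 7, 8, 11, 12, 13, 14, 19}
|A +̂ A| = 13
(Reference bound: |A +̂ A| ≥ 2|A| - 3 for |A| ≥ 2, with |A| = 6 giving ≥ 9.)

|A +̂ A| = 13


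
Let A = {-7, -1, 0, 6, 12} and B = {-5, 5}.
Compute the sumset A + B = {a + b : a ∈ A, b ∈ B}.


A + B = {a + b : a ∈ A, b ∈ B}.
Enumerate all |A|·|B| = 5·2 = 10 pairs (a, b) and collect distinct sums.
a = -7: -7+-5=-12, -7+5=-2
a = -1: -1+-5=-6, -1+5=4
a = 0: 0+-5=-5, 0+5=5
a = 6: 6+-5=1, 6+5=11
a = 12: 12+-5=7, 12+5=17
Collecting distinct sums: A + B = {-12, -6, -5, -2, 1, 4, 5, 7, 11, 17}
|A + B| = 10

A + B = {-12, -6, -5, -2, 1, 4, 5, 7, 11, 17}


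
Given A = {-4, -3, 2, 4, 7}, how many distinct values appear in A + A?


A + A = {a + a' : a, a' ∈ A}; |A| = 5.
General bounds: 2|A| - 1 ≤ |A + A| ≤ |A|(|A|+1)/2, i.e. 9 ≤ |A + A| ≤ 15.
Lower bound 2|A|-1 is attained iff A is an arithmetic progression.
Enumerate sums a + a' for a ≤ a' (symmetric, so this suffices):
a = -4: -4+-4=-8, -4+-3=-7, -4+2=-2, -4+4=0, -4+7=3
a = -3: -3+-3=-6, -3+2=-1, -3+4=1, -3+7=4
a = 2: 2+2=4, 2+4=6, 2+7=9
a = 4: 4+4=8, 4+7=11
a = 7: 7+7=14
Distinct sums: {-8, -7, -6, -2, -1, 0, 1, 3, 4, 6, 8, 9, 11, 14}
|A + A| = 14

|A + A| = 14


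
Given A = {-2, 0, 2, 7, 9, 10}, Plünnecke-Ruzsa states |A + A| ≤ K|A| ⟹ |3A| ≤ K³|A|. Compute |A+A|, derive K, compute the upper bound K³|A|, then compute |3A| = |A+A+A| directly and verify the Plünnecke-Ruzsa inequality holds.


|A| = 6.
Step 1: Compute A + A by enumerating all 36 pairs.
A + A = {-4, -2, 0, 2, 4, 5, 7, 8, 9, 10, 11, 12, 14, 16, 17, 18, 19, 20}, so |A + A| = 18.
Step 2: Doubling constant K = |A + A|/|A| = 18/6 = 18/6 ≈ 3.0000.
Step 3: Plünnecke-Ruzsa gives |3A| ≤ K³·|A| = (3.0000)³ · 6 ≈ 162.0000.
Step 4: Compute 3A = A + A + A directly by enumerating all triples (a,b,c) ∈ A³; |3A| = 33.
Step 5: Check 33 ≤ 162.0000? Yes ✓.

K = 18/6, Plünnecke-Ruzsa bound K³|A| ≈ 162.0000, |3A| = 33, inequality holds.


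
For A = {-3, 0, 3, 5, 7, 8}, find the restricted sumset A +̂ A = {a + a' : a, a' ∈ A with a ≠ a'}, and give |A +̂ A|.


Restricted sumset: A +̂ A = {a + a' : a ∈ A, a' ∈ A, a ≠ a'}.
Equivalently, take A + A and drop any sum 2a that is achievable ONLY as a + a for a ∈ A (i.e. sums representable only with equal summands).
Enumerate pairs (a, a') with a < a' (symmetric, so each unordered pair gives one sum; this covers all a ≠ a'):
  -3 + 0 = -3
  -3 + 3 = 0
  -3 + 5 = 2
  -3 + 7 = 4
  -3 + 8 = 5
  0 + 3 = 3
  0 + 5 = 5
  0 + 7 = 7
  0 + 8 = 8
  3 + 5 = 8
  3 + 7 = 10
  3 + 8 = 11
  5 + 7 = 12
  5 + 8 = 13
  7 + 8 = 15
Collected distinct sums: {-3, 0, 2, 3, 4, 5, 7, 8, 10, 11, 12, 13, 15}
|A +̂ A| = 13
(Reference bound: |A +̂ A| ≥ 2|A| - 3 for |A| ≥ 2, with |A| = 6 giving ≥ 9.)

|A +̂ A| = 13


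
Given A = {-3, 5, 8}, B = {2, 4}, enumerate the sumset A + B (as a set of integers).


A + B = {a + b : a ∈ A, b ∈ B}.
Enumerate all |A|·|B| = 3·2 = 6 pairs (a, b) and collect distinct sums.
a = -3: -3+2=-1, -3+4=1
a = 5: 5+2=7, 5+4=9
a = 8: 8+2=10, 8+4=12
Collecting distinct sums: A + B = {-1, 1, 7, 9, 10, 12}
|A + B| = 6

A + B = {-1, 1, 7, 9, 10, 12}


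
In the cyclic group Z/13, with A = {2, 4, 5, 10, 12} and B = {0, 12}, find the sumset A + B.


Work in Z/13Z: reduce every sum a + b modulo 13.
Enumerate all 10 pairs:
a = 2: 2+0=2, 2+12=1
a = 4: 4+0=4, 4+12=3
a = 5: 5+0=5, 5+12=4
a = 10: 10+0=10, 10+12=9
a = 12: 12+0=12, 12+12=11
Distinct residues collected: {1, 2, 3, 4, 5, 9, 10, 11, 12}
|A + B| = 9 (out of 13 total residues).

A + B = {1, 2, 3, 4, 5, 9, 10, 11, 12}


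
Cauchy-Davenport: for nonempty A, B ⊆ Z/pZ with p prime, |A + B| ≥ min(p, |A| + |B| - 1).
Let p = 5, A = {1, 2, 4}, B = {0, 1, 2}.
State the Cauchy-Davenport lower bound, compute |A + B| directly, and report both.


Cauchy-Davenport: |A + B| ≥ min(p, |A| + |B| - 1) for A, B nonempty in Z/pZ.
|A| = 3, |B| = 3, p = 5.
CD lower bound = min(5, 3 + 3 - 1) = min(5, 5) = 5.
Compute A + B mod 5 directly:
a = 1: 1+0=1, 1+1=2, 1+2=3
a = 2: 2+0=2, 2+1=3, 2+2=4
a = 4: 4+0=4, 4+1=0, 4+2=1
A + B = {0, 1, 2, 3, 4}, so |A + B| = 5.
Verify: 5 ≥ 5? Yes ✓.

CD lower bound = 5, actual |A + B| = 5.


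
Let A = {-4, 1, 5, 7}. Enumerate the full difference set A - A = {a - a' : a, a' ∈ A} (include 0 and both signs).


A - A = {a - a' : a, a' ∈ A}.
Compute a - a' for each ordered pair (a, a'):
a = -4: -4--4=0, -4-1=-5, -4-5=-9, -4-7=-11
a = 1: 1--4=5, 1-1=0, 1-5=-4, 1-7=-6
a = 5: 5--4=9, 5-1=4, 5-5=0, 5-7=-2
a = 7: 7--4=11, 7-1=6, 7-5=2, 7-7=0
Collecting distinct values (and noting 0 appears from a-a):
A - A = {-11, -9, -6, -5, -4, -2, 0, 2, 4, 5, 6, 9, 11}
|A - A| = 13

A - A = {-11, -9, -6, -5, -4, -2, 0, 2, 4, 5, 6, 9, 11}


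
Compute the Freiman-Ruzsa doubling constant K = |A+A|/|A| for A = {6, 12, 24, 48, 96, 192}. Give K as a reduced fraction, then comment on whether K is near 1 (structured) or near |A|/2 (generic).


|A| = 6.
Compute A + A by enumerating all 36 pairs.
A + A = {12, 18, 24, 30, 36, 48, 54, 60, 72, 96, 102, 108, 120, 144, 192, 198, 204, 216, 240, 288, 384}, so |A + A| = 21.
K = |A + A| / |A| = 21/6 = 7/2 ≈ 3.5000.
Reference: AP of size 6 gives K = 11/6 ≈ 1.8333; a fully generic set of size 6 gives K ≈ 3.5000.

|A| = 6, |A + A| = 21, K = 21/6 = 7/2.


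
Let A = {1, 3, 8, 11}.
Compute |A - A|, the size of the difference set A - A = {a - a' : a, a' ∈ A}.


A - A = {a - a' : a, a' ∈ A}; |A| = 4.
Bounds: 2|A|-1 ≤ |A - A| ≤ |A|² - |A| + 1, i.e. 7 ≤ |A - A| ≤ 13.
Note: 0 ∈ A - A always (from a - a). The set is symmetric: if d ∈ A - A then -d ∈ A - A.
Enumerate nonzero differences d = a - a' with a > a' (then include -d):
Positive differences: {2, 3, 5, 7, 8, 10}
Full difference set: {0} ∪ (positive diffs) ∪ (negative diffs).
|A - A| = 1 + 2·6 = 13 (matches direct enumeration: 13).

|A - A| = 13


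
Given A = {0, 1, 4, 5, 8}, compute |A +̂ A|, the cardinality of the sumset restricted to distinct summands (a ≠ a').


Restricted sumset: A +̂ A = {a + a' : a ∈ A, a' ∈ A, a ≠ a'}.
Equivalently, take A + A and drop any sum 2a that is achievable ONLY as a + a for a ∈ A (i.e. sums representable only with equal summands).
Enumerate pairs (a, a') with a < a' (symmetric, so each unordered pair gives one sum; this covers all a ≠ a'):
  0 + 1 = 1
  0 + 4 = 4
  0 + 5 = 5
  0 + 8 = 8
  1 + 4 = 5
  1 + 5 = 6
  1 + 8 = 9
  4 + 5 = 9
  4 + 8 = 12
  5 + 8 = 13
Collected distinct sums: {1, 4, 5, 6, 8, 9, 12, 13}
|A +̂ A| = 8
(Reference bound: |A +̂ A| ≥ 2|A| - 3 for |A| ≥ 2, with |A| = 5 giving ≥ 7.)

|A +̂ A| = 8


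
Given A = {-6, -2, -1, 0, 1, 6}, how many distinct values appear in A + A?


A + A = {a + a' : a, a' ∈ A}; |A| = 6.
General bounds: 2|A| - 1 ≤ |A + A| ≤ |A|(|A|+1)/2, i.e. 11 ≤ |A + A| ≤ 21.
Lower bound 2|A|-1 is attained iff A is an arithmetic progression.
Enumerate sums a + a' for a ≤ a' (symmetric, so this suffices):
a = -6: -6+-6=-12, -6+-2=-8, -6+-1=-7, -6+0=-6, -6+1=-5, -6+6=0
a = -2: -2+-2=-4, -2+-1=-3, -2+0=-2, -2+1=-1, -2+6=4
a = -1: -1+-1=-2, -1+0=-1, -1+1=0, -1+6=5
a = 0: 0+0=0, 0+1=1, 0+6=6
a = 1: 1+1=2, 1+6=7
a = 6: 6+6=12
Distinct sums: {-12, -8, -7, -6, -5, -4, -3, -2, -1, 0, 1, 2, 4, 5, 6, 7, 12}
|A + A| = 17

|A + A| = 17


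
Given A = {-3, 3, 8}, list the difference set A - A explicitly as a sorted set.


A - A = {a - a' : a, a' ∈ A}.
Compute a - a' for each ordered pair (a, a'):
a = -3: -3--3=0, -3-3=-6, -3-8=-11
a = 3: 3--3=6, 3-3=0, 3-8=-5
a = 8: 8--3=11, 8-3=5, 8-8=0
Collecting distinct values (and noting 0 appears from a-a):
A - A = {-11, -6, -5, 0, 5, 6, 11}
|A - A| = 7

A - A = {-11, -6, -5, 0, 5, 6, 11}


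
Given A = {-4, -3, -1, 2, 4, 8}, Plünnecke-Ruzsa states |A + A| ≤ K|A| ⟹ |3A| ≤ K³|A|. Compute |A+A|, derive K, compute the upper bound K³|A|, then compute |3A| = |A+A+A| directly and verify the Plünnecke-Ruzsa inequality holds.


|A| = 6.
Step 1: Compute A + A by enumerating all 36 pairs.
A + A = {-8, -7, -6, -5, -4, -2, -1, 0, 1, 3, 4, 5, 6, 7, 8, 10, 12, 16}, so |A + A| = 18.
Step 2: Doubling constant K = |A + A|/|A| = 18/6 = 18/6 ≈ 3.0000.
Step 3: Plünnecke-Ruzsa gives |3A| ≤ K³·|A| = (3.0000)³ · 6 ≈ 162.0000.
Step 4: Compute 3A = A + A + A directly by enumerating all triples (a,b,c) ∈ A³; |3A| = 32.
Step 5: Check 32 ≤ 162.0000? Yes ✓.

K = 18/6, Plünnecke-Ruzsa bound K³|A| ≈ 162.0000, |3A| = 32, inequality holds.


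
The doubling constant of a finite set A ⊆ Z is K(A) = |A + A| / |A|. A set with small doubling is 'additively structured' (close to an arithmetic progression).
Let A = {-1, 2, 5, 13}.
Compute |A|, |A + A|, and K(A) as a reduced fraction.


|A| = 4.
Compute A + A by enumerating all 16 pairs.
A + A = {-2, 1, 4, 7, 10, 12, 15, 18, 26}, so |A + A| = 9.
K = |A + A| / |A| = 9/4 (already in lowest terms) ≈ 2.2500.
Reference: AP of size 4 gives K = 7/4 ≈ 1.7500; a fully generic set of size 4 gives K ≈ 2.5000.

|A| = 4, |A + A| = 9, K = 9/4.


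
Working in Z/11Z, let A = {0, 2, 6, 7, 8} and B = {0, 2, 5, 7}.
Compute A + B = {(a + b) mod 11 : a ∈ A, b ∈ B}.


Work in Z/11Z: reduce every sum a + b modulo 11.
Enumerate all 20 pairs:
a = 0: 0+0=0, 0+2=2, 0+5=5, 0+7=7
a = 2: 2+0=2, 2+2=4, 2+5=7, 2+7=9
a = 6: 6+0=6, 6+2=8, 6+5=0, 6+7=2
a = 7: 7+0=7, 7+2=9, 7+5=1, 7+7=3
a = 8: 8+0=8, 8+2=10, 8+5=2, 8+7=4
Distinct residues collected: {0, 1, 2, 3, 4, 5, 6, 7, 8, 9, 10}
|A + B| = 11 (out of 11 total residues).

A + B = {0, 1, 2, 3, 4, 5, 6, 7, 8, 9, 10}


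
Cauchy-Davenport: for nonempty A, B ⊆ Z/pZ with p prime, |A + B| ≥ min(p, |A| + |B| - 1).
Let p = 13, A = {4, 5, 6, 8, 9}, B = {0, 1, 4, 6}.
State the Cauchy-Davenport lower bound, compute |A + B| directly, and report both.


Cauchy-Davenport: |A + B| ≥ min(p, |A| + |B| - 1) for A, B nonempty in Z/pZ.
|A| = 5, |B| = 4, p = 13.
CD lower bound = min(13, 5 + 4 - 1) = min(13, 8) = 8.
Compute A + B mod 13 directly:
a = 4: 4+0=4, 4+1=5, 4+4=8, 4+6=10
a = 5: 5+0=5, 5+1=6, 5+4=9, 5+6=11
a = 6: 6+0=6, 6+1=7, 6+4=10, 6+6=12
a = 8: 8+0=8, 8+1=9, 8+4=12, 8+6=1
a = 9: 9+0=9, 9+1=10, 9+4=0, 9+6=2
A + B = {0, 1, 2, 4, 5, 6, 7, 8, 9, 10, 11, 12}, so |A + B| = 12.
Verify: 12 ≥ 8? Yes ✓.

CD lower bound = 8, actual |A + B| = 12.


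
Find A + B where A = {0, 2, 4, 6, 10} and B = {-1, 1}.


A + B = {a + b : a ∈ A, b ∈ B}.
Enumerate all |A|·|B| = 5·2 = 10 pairs (a, b) and collect distinct sums.
a = 0: 0+-1=-1, 0+1=1
a = 2: 2+-1=1, 2+1=3
a = 4: 4+-1=3, 4+1=5
a = 6: 6+-1=5, 6+1=7
a = 10: 10+-1=9, 10+1=11
Collecting distinct sums: A + B = {-1, 1, 3, 5, 7, 9, 11}
|A + B| = 7

A + B = {-1, 1, 3, 5, 7, 9, 11}


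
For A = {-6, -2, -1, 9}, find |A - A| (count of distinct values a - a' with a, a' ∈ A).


A - A = {a - a' : a, a' ∈ A}; |A| = 4.
Bounds: 2|A|-1 ≤ |A - A| ≤ |A|² - |A| + 1, i.e. 7 ≤ |A - A| ≤ 13.
Note: 0 ∈ A - A always (from a - a). The set is symmetric: if d ∈ A - A then -d ∈ A - A.
Enumerate nonzero differences d = a - a' with a > a' (then include -d):
Positive differences: {1, 4, 5, 10, 11, 15}
Full difference set: {0} ∪ (positive diffs) ∪ (negative diffs).
|A - A| = 1 + 2·6 = 13 (matches direct enumeration: 13).

|A - A| = 13


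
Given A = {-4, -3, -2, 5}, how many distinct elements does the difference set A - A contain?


A - A = {a - a' : a, a' ∈ A}; |A| = 4.
Bounds: 2|A|-1 ≤ |A - A| ≤ |A|² - |A| + 1, i.e. 7 ≤ |A - A| ≤ 13.
Note: 0 ∈ A - A always (from a - a). The set is symmetric: if d ∈ A - A then -d ∈ A - A.
Enumerate nonzero differences d = a - a' with a > a' (then include -d):
Positive differences: {1, 2, 7, 8, 9}
Full difference set: {0} ∪ (positive diffs) ∪ (negative diffs).
|A - A| = 1 + 2·5 = 11 (matches direct enumeration: 11).

|A - A| = 11


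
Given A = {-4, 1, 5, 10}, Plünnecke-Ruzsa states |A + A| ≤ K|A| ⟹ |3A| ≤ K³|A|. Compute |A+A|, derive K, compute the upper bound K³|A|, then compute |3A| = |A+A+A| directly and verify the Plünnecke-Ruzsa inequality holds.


|A| = 4.
Step 1: Compute A + A by enumerating all 16 pairs.
A + A = {-8, -3, 1, 2, 6, 10, 11, 15, 20}, so |A + A| = 9.
Step 2: Doubling constant K = |A + A|/|A| = 9/4 = 9/4 ≈ 2.2500.
Step 3: Plünnecke-Ruzsa gives |3A| ≤ K³·|A| = (2.2500)³ · 4 ≈ 45.5625.
Step 4: Compute 3A = A + A + A directly by enumerating all triples (a,b,c) ∈ A³; |3A| = 16.
Step 5: Check 16 ≤ 45.5625? Yes ✓.

K = 9/4, Plünnecke-Ruzsa bound K³|A| ≈ 45.5625, |3A| = 16, inequality holds.


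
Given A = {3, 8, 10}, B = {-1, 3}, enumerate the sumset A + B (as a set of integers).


A + B = {a + b : a ∈ A, b ∈ B}.
Enumerate all |A|·|B| = 3·2 = 6 pairs (a, b) and collect distinct sums.
a = 3: 3+-1=2, 3+3=6
a = 8: 8+-1=7, 8+3=11
a = 10: 10+-1=9, 10+3=13
Collecting distinct sums: A + B = {2, 6, 7, 9, 11, 13}
|A + B| = 6

A + B = {2, 6, 7, 9, 11, 13}


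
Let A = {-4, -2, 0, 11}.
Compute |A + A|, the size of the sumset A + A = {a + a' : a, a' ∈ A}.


A + A = {a + a' : a, a' ∈ A}; |A| = 4.
General bounds: 2|A| - 1 ≤ |A + A| ≤ |A|(|A|+1)/2, i.e. 7 ≤ |A + A| ≤ 10.
Lower bound 2|A|-1 is attained iff A is an arithmetic progression.
Enumerate sums a + a' for a ≤ a' (symmetric, so this suffices):
a = -4: -4+-4=-8, -4+-2=-6, -4+0=-4, -4+11=7
a = -2: -2+-2=-4, -2+0=-2, -2+11=9
a = 0: 0+0=0, 0+11=11
a = 11: 11+11=22
Distinct sums: {-8, -6, -4, -2, 0, 7, 9, 11, 22}
|A + A| = 9

|A + A| = 9


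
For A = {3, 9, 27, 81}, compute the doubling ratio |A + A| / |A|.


|A| = 4.
Compute A + A by enumerating all 16 pairs.
A + A = {6, 12, 18, 30, 36, 54, 84, 90, 108, 162}, so |A + A| = 10.
K = |A + A| / |A| = 10/4 = 5/2 ≈ 2.5000.
Reference: AP of size 4 gives K = 7/4 ≈ 1.7500; a fully generic set of size 4 gives K ≈ 2.5000.

|A| = 4, |A + A| = 10, K = 10/4 = 5/2.


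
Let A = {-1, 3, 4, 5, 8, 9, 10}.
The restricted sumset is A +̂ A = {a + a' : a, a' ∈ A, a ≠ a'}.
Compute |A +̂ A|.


Restricted sumset: A +̂ A = {a + a' : a ∈ A, a' ∈ A, a ≠ a'}.
Equivalently, take A + A and drop any sum 2a that is achievable ONLY as a + a for a ∈ A (i.e. sums representable only with equal summands).
Enumerate pairs (a, a') with a < a' (symmetric, so each unordered pair gives one sum; this covers all a ≠ a'):
  -1 + 3 = 2
  -1 + 4 = 3
  -1 + 5 = 4
  -1 + 8 = 7
  -1 + 9 = 8
  -1 + 10 = 9
  3 + 4 = 7
  3 + 5 = 8
  3 + 8 = 11
  3 + 9 = 12
  3 + 10 = 13
  4 + 5 = 9
  4 + 8 = 12
  4 + 9 = 13
  4 + 10 = 14
  5 + 8 = 13
  5 + 9 = 14
  5 + 10 = 15
  8 + 9 = 17
  8 + 10 = 18
  9 + 10 = 19
Collected distinct sums: {2, 3, 4, 7, 8, 9, 11, 12, 13, 14, 15, 17, 18, 19}
|A +̂ A| = 14
(Reference bound: |A +̂ A| ≥ 2|A| - 3 for |A| ≥ 2, with |A| = 7 giving ≥ 11.)

|A +̂ A| = 14


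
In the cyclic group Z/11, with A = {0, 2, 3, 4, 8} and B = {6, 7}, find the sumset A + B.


Work in Z/11Z: reduce every sum a + b modulo 11.
Enumerate all 10 pairs:
a = 0: 0+6=6, 0+7=7
a = 2: 2+6=8, 2+7=9
a = 3: 3+6=9, 3+7=10
a = 4: 4+6=10, 4+7=0
a = 8: 8+6=3, 8+7=4
Distinct residues collected: {0, 3, 4, 6, 7, 8, 9, 10}
|A + B| = 8 (out of 11 total residues).

A + B = {0, 3, 4, 6, 7, 8, 9, 10}


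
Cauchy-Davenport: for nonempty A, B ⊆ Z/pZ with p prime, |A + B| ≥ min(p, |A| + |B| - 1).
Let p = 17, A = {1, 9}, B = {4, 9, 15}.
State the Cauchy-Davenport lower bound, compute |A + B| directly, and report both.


Cauchy-Davenport: |A + B| ≥ min(p, |A| + |B| - 1) for A, B nonempty in Z/pZ.
|A| = 2, |B| = 3, p = 17.
CD lower bound = min(17, 2 + 3 - 1) = min(17, 4) = 4.
Compute A + B mod 17 directly:
a = 1: 1+4=5, 1+9=10, 1+15=16
a = 9: 9+4=13, 9+9=1, 9+15=7
A + B = {1, 5, 7, 10, 13, 16}, so |A + B| = 6.
Verify: 6 ≥ 4? Yes ✓.

CD lower bound = 4, actual |A + B| = 6.


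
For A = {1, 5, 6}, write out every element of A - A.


A - A = {a - a' : a, a' ∈ A}.
Compute a - a' for each ordered pair (a, a'):
a = 1: 1-1=0, 1-5=-4, 1-6=-5
a = 5: 5-1=4, 5-5=0, 5-6=-1
a = 6: 6-1=5, 6-5=1, 6-6=0
Collecting distinct values (and noting 0 appears from a-a):
A - A = {-5, -4, -1, 0, 1, 4, 5}
|A - A| = 7

A - A = {-5, -4, -1, 0, 1, 4, 5}


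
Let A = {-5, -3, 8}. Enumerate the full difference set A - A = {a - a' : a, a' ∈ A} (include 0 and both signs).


A - A = {a - a' : a, a' ∈ A}.
Compute a - a' for each ordered pair (a, a'):
a = -5: -5--5=0, -5--3=-2, -5-8=-13
a = -3: -3--5=2, -3--3=0, -3-8=-11
a = 8: 8--5=13, 8--3=11, 8-8=0
Collecting distinct values (and noting 0 appears from a-a):
A - A = {-13, -11, -2, 0, 2, 11, 13}
|A - A| = 7

A - A = {-13, -11, -2, 0, 2, 11, 13}


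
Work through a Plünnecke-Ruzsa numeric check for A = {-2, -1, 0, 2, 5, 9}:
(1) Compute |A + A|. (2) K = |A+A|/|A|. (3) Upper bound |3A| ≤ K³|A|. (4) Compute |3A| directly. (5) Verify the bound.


|A| = 6.
Step 1: Compute A + A by enumerating all 36 pairs.
A + A = {-4, -3, -2, -1, 0, 1, 2, 3, 4, 5, 7, 8, 9, 10, 11, 14, 18}, so |A + A| = 17.
Step 2: Doubling constant K = |A + A|/|A| = 17/6 = 17/6 ≈ 2.8333.
Step 3: Plünnecke-Ruzsa gives |3A| ≤ K³·|A| = (2.8333)³ · 6 ≈ 136.4722.
Step 4: Compute 3A = A + A + A directly by enumerating all triples (a,b,c) ∈ A³; |3A| = 29.
Step 5: Check 29 ≤ 136.4722? Yes ✓.

K = 17/6, Plünnecke-Ruzsa bound K³|A| ≈ 136.4722, |3A| = 29, inequality holds.


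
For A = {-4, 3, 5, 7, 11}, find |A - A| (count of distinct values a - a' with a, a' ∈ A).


A - A = {a - a' : a, a' ∈ A}; |A| = 5.
Bounds: 2|A|-1 ≤ |A - A| ≤ |A|² - |A| + 1, i.e. 9 ≤ |A - A| ≤ 21.
Note: 0 ∈ A - A always (from a - a). The set is symmetric: if d ∈ A - A then -d ∈ A - A.
Enumerate nonzero differences d = a - a' with a > a' (then include -d):
Positive differences: {2, 4, 6, 7, 8, 9, 11, 15}
Full difference set: {0} ∪ (positive diffs) ∪ (negative diffs).
|A - A| = 1 + 2·8 = 17 (matches direct enumeration: 17).

|A - A| = 17


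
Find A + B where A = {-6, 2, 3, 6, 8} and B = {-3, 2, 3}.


A + B = {a + b : a ∈ A, b ∈ B}.
Enumerate all |A|·|B| = 5·3 = 15 pairs (a, b) and collect distinct sums.
a = -6: -6+-3=-9, -6+2=-4, -6+3=-3
a = 2: 2+-3=-1, 2+2=4, 2+3=5
a = 3: 3+-3=0, 3+2=5, 3+3=6
a = 6: 6+-3=3, 6+2=8, 6+3=9
a = 8: 8+-3=5, 8+2=10, 8+3=11
Collecting distinct sums: A + B = {-9, -4, -3, -1, 0, 3, 4, 5, 6, 8, 9, 10, 11}
|A + B| = 13

A + B = {-9, -4, -3, -1, 0, 3, 4, 5, 6, 8, 9, 10, 11}


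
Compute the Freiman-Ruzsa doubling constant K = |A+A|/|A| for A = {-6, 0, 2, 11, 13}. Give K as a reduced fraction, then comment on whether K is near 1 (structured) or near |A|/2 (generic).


|A| = 5.
Compute A + A by enumerating all 25 pairs.
A + A = {-12, -6, -4, 0, 2, 4, 5, 7, 11, 13, 15, 22, 24, 26}, so |A + A| = 14.
K = |A + A| / |A| = 14/5 (already in lowest terms) ≈ 2.8000.
Reference: AP of size 5 gives K = 9/5 ≈ 1.8000; a fully generic set of size 5 gives K ≈ 3.0000.

|A| = 5, |A + A| = 14, K = 14/5.


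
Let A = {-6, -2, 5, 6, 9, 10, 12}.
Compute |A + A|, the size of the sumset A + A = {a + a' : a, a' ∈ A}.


A + A = {a + a' : a, a' ∈ A}; |A| = 7.
General bounds: 2|A| - 1 ≤ |A + A| ≤ |A|(|A|+1)/2, i.e. 13 ≤ |A + A| ≤ 28.
Lower bound 2|A|-1 is attained iff A is an arithmetic progression.
Enumerate sums a + a' for a ≤ a' (symmetric, so this suffices):
a = -6: -6+-6=-12, -6+-2=-8, -6+5=-1, -6+6=0, -6+9=3, -6+10=4, -6+12=6
a = -2: -2+-2=-4, -2+5=3, -2+6=4, -2+9=7, -2+10=8, -2+12=10
a = 5: 5+5=10, 5+6=11, 5+9=14, 5+10=15, 5+12=17
a = 6: 6+6=12, 6+9=15, 6+10=16, 6+12=18
a = 9: 9+9=18, 9+10=19, 9+12=21
a = 10: 10+10=20, 10+12=22
a = 12: 12+12=24
Distinct sums: {-12, -8, -4, -1, 0, 3, 4, 6, 7, 8, 10, 11, 12, 14, 15, 16, 17, 18, 19, 20, 21, 22, 24}
|A + A| = 23

|A + A| = 23


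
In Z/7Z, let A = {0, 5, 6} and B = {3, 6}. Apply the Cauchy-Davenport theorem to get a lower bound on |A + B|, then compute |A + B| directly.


Cauchy-Davenport: |A + B| ≥ min(p, |A| + |B| - 1) for A, B nonempty in Z/pZ.
|A| = 3, |B| = 2, p = 7.
CD lower bound = min(7, 3 + 2 - 1) = min(7, 4) = 4.
Compute A + B mod 7 directly:
a = 0: 0+3=3, 0+6=6
a = 5: 5+3=1, 5+6=4
a = 6: 6+3=2, 6+6=5
A + B = {1, 2, 3, 4, 5, 6}, so |A + B| = 6.
Verify: 6 ≥ 4? Yes ✓.

CD lower bound = 4, actual |A + B| = 6.


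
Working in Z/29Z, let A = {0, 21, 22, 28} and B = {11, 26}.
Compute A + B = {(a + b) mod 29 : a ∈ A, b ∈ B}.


Work in Z/29Z: reduce every sum a + b modulo 29.
Enumerate all 8 pairs:
a = 0: 0+11=11, 0+26=26
a = 21: 21+11=3, 21+26=18
a = 22: 22+11=4, 22+26=19
a = 28: 28+11=10, 28+26=25
Distinct residues collected: {3, 4, 10, 11, 18, 19, 25, 26}
|A + B| = 8 (out of 29 total residues).

A + B = {3, 4, 10, 11, 18, 19, 25, 26}


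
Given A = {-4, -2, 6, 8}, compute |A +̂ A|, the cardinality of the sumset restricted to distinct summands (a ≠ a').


Restricted sumset: A +̂ A = {a + a' : a ∈ A, a' ∈ A, a ≠ a'}.
Equivalently, take A + A and drop any sum 2a that is achievable ONLY as a + a for a ∈ A (i.e. sums representable only with equal summands).
Enumerate pairs (a, a') with a < a' (symmetric, so each unordered pair gives one sum; this covers all a ≠ a'):
  -4 + -2 = -6
  -4 + 6 = 2
  -4 + 8 = 4
  -2 + 6 = 4
  -2 + 8 = 6
  6 + 8 = 14
Collected distinct sums: {-6, 2, 4, 6, 14}
|A +̂ A| = 5
(Reference bound: |A +̂ A| ≥ 2|A| - 3 for |A| ≥ 2, with |A| = 4 giving ≥ 5.)

|A +̂ A| = 5


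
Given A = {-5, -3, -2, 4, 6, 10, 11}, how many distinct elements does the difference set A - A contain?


A - A = {a - a' : a, a' ∈ A}; |A| = 7.
Bounds: 2|A|-1 ≤ |A - A| ≤ |A|² - |A| + 1, i.e. 13 ≤ |A - A| ≤ 43.
Note: 0 ∈ A - A always (from a - a). The set is symmetric: if d ∈ A - A then -d ∈ A - A.
Enumerate nonzero differences d = a - a' with a > a' (then include -d):
Positive differences: {1, 2, 3, 4, 5, 6, 7, 8, 9, 11, 12, 13, 14, 15, 16}
Full difference set: {0} ∪ (positive diffs) ∪ (negative diffs).
|A - A| = 1 + 2·15 = 31 (matches direct enumeration: 31).

|A - A| = 31


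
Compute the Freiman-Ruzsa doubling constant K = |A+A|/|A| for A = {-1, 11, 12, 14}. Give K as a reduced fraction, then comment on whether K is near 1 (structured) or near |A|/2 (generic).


|A| = 4.
Compute A + A by enumerating all 16 pairs.
A + A = {-2, 10, 11, 13, 22, 23, 24, 25, 26, 28}, so |A + A| = 10.
K = |A + A| / |A| = 10/4 = 5/2 ≈ 2.5000.
Reference: AP of size 4 gives K = 7/4 ≈ 1.7500; a fully generic set of size 4 gives K ≈ 2.5000.

|A| = 4, |A + A| = 10, K = 10/4 = 5/2.


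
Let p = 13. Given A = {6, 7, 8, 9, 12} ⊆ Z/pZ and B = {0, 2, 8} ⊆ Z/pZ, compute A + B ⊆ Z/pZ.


Work in Z/13Z: reduce every sum a + b modulo 13.
Enumerate all 15 pairs:
a = 6: 6+0=6, 6+2=8, 6+8=1
a = 7: 7+0=7, 7+2=9, 7+8=2
a = 8: 8+0=8, 8+2=10, 8+8=3
a = 9: 9+0=9, 9+2=11, 9+8=4
a = 12: 12+0=12, 12+2=1, 12+8=7
Distinct residues collected: {1, 2, 3, 4, 6, 7, 8, 9, 10, 11, 12}
|A + B| = 11 (out of 13 total residues).

A + B = {1, 2, 3, 4, 6, 7, 8, 9, 10, 11, 12}


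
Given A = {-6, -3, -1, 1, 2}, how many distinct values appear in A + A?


A + A = {a + a' : a, a' ∈ A}; |A| = 5.
General bounds: 2|A| - 1 ≤ |A + A| ≤ |A|(|A|+1)/2, i.e. 9 ≤ |A + A| ≤ 15.
Lower bound 2|A|-1 is attained iff A is an arithmetic progression.
Enumerate sums a + a' for a ≤ a' (symmetric, so this suffices):
a = -6: -6+-6=-12, -6+-3=-9, -6+-1=-7, -6+1=-5, -6+2=-4
a = -3: -3+-3=-6, -3+-1=-4, -3+1=-2, -3+2=-1
a = -1: -1+-1=-2, -1+1=0, -1+2=1
a = 1: 1+1=2, 1+2=3
a = 2: 2+2=4
Distinct sums: {-12, -9, -7, -6, -5, -4, -2, -1, 0, 1, 2, 3, 4}
|A + A| = 13

|A + A| = 13


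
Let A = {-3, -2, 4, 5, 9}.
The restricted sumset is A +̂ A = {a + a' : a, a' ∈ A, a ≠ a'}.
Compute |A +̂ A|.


Restricted sumset: A +̂ A = {a + a' : a ∈ A, a' ∈ A, a ≠ a'}.
Equivalently, take A + A and drop any sum 2a that is achievable ONLY as a + a for a ∈ A (i.e. sums representable only with equal summands).
Enumerate pairs (a, a') with a < a' (symmetric, so each unordered pair gives one sum; this covers all a ≠ a'):
  -3 + -2 = -5
  -3 + 4 = 1
  -3 + 5 = 2
  -3 + 9 = 6
  -2 + 4 = 2
  -2 + 5 = 3
  -2 + 9 = 7
  4 + 5 = 9
  4 + 9 = 13
  5 + 9 = 14
Collected distinct sums: {-5, 1, 2, 3, 6, 7, 9, 13, 14}
|A +̂ A| = 9
(Reference bound: |A +̂ A| ≥ 2|A| - 3 for |A| ≥ 2, with |A| = 5 giving ≥ 7.)

|A +̂ A| = 9


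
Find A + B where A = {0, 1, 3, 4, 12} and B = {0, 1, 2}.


A + B = {a + b : a ∈ A, b ∈ B}.
Enumerate all |A|·|B| = 5·3 = 15 pairs (a, b) and collect distinct sums.
a = 0: 0+0=0, 0+1=1, 0+2=2
a = 1: 1+0=1, 1+1=2, 1+2=3
a = 3: 3+0=3, 3+1=4, 3+2=5
a = 4: 4+0=4, 4+1=5, 4+2=6
a = 12: 12+0=12, 12+1=13, 12+2=14
Collecting distinct sums: A + B = {0, 1, 2, 3, 4, 5, 6, 12, 13, 14}
|A + B| = 10

A + B = {0, 1, 2, 3, 4, 5, 6, 12, 13, 14}


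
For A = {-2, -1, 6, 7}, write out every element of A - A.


A - A = {a - a' : a, a' ∈ A}.
Compute a - a' for each ordered pair (a, a'):
a = -2: -2--2=0, -2--1=-1, -2-6=-8, -2-7=-9
a = -1: -1--2=1, -1--1=0, -1-6=-7, -1-7=-8
a = 6: 6--2=8, 6--1=7, 6-6=0, 6-7=-1
a = 7: 7--2=9, 7--1=8, 7-6=1, 7-7=0
Collecting distinct values (and noting 0 appears from a-a):
A - A = {-9, -8, -7, -1, 0, 1, 7, 8, 9}
|A - A| = 9

A - A = {-9, -8, -7, -1, 0, 1, 7, 8, 9}


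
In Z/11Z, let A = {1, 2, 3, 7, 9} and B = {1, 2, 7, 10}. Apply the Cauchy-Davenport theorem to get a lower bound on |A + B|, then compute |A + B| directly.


Cauchy-Davenport: |A + B| ≥ min(p, |A| + |B| - 1) for A, B nonempty in Z/pZ.
|A| = 5, |B| = 4, p = 11.
CD lower bound = min(11, 5 + 4 - 1) = min(11, 8) = 8.
Compute A + B mod 11 directly:
a = 1: 1+1=2, 1+2=3, 1+7=8, 1+10=0
a = 2: 2+1=3, 2+2=4, 2+7=9, 2+10=1
a = 3: 3+1=4, 3+2=5, 3+7=10, 3+10=2
a = 7: 7+1=8, 7+2=9, 7+7=3, 7+10=6
a = 9: 9+1=10, 9+2=0, 9+7=5, 9+10=8
A + B = {0, 1, 2, 3, 4, 5, 6, 8, 9, 10}, so |A + B| = 10.
Verify: 10 ≥ 8? Yes ✓.

CD lower bound = 8, actual |A + B| = 10.


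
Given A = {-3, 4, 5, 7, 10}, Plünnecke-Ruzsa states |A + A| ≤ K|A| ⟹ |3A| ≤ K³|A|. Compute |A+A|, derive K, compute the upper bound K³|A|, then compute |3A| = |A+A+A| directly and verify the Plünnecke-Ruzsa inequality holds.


|A| = 5.
Step 1: Compute A + A by enumerating all 25 pairs.
A + A = {-6, 1, 2, 4, 7, 8, 9, 10, 11, 12, 14, 15, 17, 20}, so |A + A| = 14.
Step 2: Doubling constant K = |A + A|/|A| = 14/5 = 14/5 ≈ 2.8000.
Step 3: Plünnecke-Ruzsa gives |3A| ≤ K³·|A| = (2.8000)³ · 5 ≈ 109.7600.
Step 4: Compute 3A = A + A + A directly by enumerating all triples (a,b,c) ∈ A³; |3A| = 26.
Step 5: Check 26 ≤ 109.7600? Yes ✓.

K = 14/5, Plünnecke-Ruzsa bound K³|A| ≈ 109.7600, |3A| = 26, inequality holds.
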